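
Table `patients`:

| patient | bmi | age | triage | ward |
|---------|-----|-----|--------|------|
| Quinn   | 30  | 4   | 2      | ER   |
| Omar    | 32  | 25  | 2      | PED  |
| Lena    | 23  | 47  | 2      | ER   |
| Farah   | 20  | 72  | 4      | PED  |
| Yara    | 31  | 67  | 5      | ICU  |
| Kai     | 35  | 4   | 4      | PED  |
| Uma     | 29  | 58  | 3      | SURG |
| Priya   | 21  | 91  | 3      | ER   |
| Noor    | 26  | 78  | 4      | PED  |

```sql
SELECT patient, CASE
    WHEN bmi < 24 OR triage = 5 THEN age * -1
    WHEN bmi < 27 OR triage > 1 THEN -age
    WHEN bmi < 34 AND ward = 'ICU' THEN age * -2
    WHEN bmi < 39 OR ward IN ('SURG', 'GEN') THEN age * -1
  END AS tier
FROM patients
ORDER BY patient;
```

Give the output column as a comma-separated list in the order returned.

-72, -4, -47, -78, -25, -91, -4, -58, -67

patient=Farah: bmi < 24 OR triage = 5 → -72
patient=Kai: bmi < 27 OR triage > 1 → -4
patient=Lena: bmi < 24 OR triage = 5 → -47
patient=Noor: bmi < 27 OR triage > 1 → -78
patient=Omar: bmi < 27 OR triage > 1 → -25
patient=Priya: bmi < 24 OR triage = 5 → -91
patient=Quinn: bmi < 27 OR triage > 1 → -4
patient=Uma: bmi < 27 OR triage > 1 → -58
patient=Yara: bmi < 24 OR triage = 5 → -67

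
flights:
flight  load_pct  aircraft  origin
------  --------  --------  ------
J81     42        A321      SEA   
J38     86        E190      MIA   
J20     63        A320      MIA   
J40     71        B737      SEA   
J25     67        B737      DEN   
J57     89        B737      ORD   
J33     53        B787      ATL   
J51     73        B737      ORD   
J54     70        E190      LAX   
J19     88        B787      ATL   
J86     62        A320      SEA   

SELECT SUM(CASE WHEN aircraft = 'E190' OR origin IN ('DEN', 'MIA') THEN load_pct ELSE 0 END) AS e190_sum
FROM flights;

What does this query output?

flight=J81: ✗
flight=J38: ✓ → 86
flight=J20: ✓ → 63
flight=J40: ✗
flight=J25: ✓ → 67
flight=J57: ✗
flight=J33: ✗
flight=J51: ✗
flight=J54: ✓ → 70
flight=J19: ✗
flight=J86: ✗
e190_sum = 86 + 63 + 67 + 70 = 286

286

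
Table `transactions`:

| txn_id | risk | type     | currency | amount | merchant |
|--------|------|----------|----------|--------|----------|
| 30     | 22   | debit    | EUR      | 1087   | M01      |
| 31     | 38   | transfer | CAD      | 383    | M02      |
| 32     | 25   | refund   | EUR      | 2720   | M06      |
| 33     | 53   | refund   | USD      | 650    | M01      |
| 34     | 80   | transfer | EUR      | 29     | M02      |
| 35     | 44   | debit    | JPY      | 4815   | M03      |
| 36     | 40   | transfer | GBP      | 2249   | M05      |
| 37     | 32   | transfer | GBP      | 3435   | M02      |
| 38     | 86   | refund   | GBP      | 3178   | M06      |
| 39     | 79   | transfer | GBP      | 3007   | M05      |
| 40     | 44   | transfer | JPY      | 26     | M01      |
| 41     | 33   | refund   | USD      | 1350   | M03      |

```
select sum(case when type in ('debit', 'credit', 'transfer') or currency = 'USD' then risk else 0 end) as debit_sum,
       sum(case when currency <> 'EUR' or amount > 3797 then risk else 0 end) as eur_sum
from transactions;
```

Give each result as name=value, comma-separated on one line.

[debit_sum: type in ('debit', 'credit', 'transfer') or currency = 'USD']
txn_id=30: ✓ → 22
txn_id=31: ✓ → 38
txn_id=32: ✗
txn_id=33: ✓ → 53
txn_id=34: ✓ → 80
txn_id=35: ✓ → 44
txn_id=36: ✓ → 40
txn_id=37: ✓ → 32
txn_id=38: ✗
txn_id=39: ✓ → 79
txn_id=40: ✓ → 44
txn_id=41: ✓ → 33
debit_sum = 22 + 38 + 53 + 80 + 44 + 40 + 32 + 79 + 44 + 33 = 465
—
[eur_sum: currency <> 'EUR' or amount > 3797]
txn_id=30: ✗
txn_id=31: ✓ → 38
txn_id=32: ✗
txn_id=33: ✓ → 53
txn_id=34: ✗
txn_id=35: ✓ → 44
txn_id=36: ✓ → 40
txn_id=37: ✓ → 32
txn_id=38: ✓ → 86
txn_id=39: ✓ → 79
txn_id=40: ✓ → 44
txn_id=41: ✓ → 33
eur_sum = 38 + 53 + 44 + 40 + 32 + 86 + 79 + 44 + 33 = 449

debit_sum=465, eur_sum=449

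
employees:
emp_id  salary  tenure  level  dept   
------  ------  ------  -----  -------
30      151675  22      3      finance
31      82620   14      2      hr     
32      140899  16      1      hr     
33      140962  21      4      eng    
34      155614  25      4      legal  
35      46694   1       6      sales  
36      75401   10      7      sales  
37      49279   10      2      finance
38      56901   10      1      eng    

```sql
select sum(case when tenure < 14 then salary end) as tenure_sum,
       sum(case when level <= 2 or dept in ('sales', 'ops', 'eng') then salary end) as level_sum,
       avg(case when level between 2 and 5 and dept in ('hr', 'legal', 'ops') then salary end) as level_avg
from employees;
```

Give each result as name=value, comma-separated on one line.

[tenure_sum: tenure < 14]
emp_id=30: ✗
emp_id=31: ✗
emp_id=32: ✗
emp_id=33: ✗
emp_id=34: ✗
emp_id=35: ✓ → 46694
emp_id=36: ✓ → 75401
emp_id=37: ✓ → 49279
emp_id=38: ✓ → 56901
tenure_sum = 46694 + 75401 + 49279 + 56901 = 228275
—
[level_sum: level <= 2 or dept in ('sales', 'ops', 'eng')]
emp_id=30: ✗
emp_id=31: ✓ → 82620
emp_id=32: ✓ → 140899
emp_id=33: ✓ → 140962
emp_id=34: ✗
emp_id=35: ✓ → 46694
emp_id=36: ✓ → 75401
emp_id=37: ✓ → 49279
emp_id=38: ✓ → 56901
level_sum = 82620 + 140899 + 140962 + 46694 + 75401 + 49279 + 56901 = 592756
—
[level_avg: level between 2 and 5 and dept in ('hr', 'legal', 'ops')]
emp_id=30: ✗
emp_id=31: ✓ → 82620
emp_id=32: ✗
emp_id=33: ✗
emp_id=34: ✓ → 155614
emp_id=35: ✗
emp_id=36: ✗
emp_id=37: ✗
emp_id=38: ✗
level_avg = (82620 + 155614) / 2 = 119117

tenure_sum=228275, level_sum=592756, level_avg=119117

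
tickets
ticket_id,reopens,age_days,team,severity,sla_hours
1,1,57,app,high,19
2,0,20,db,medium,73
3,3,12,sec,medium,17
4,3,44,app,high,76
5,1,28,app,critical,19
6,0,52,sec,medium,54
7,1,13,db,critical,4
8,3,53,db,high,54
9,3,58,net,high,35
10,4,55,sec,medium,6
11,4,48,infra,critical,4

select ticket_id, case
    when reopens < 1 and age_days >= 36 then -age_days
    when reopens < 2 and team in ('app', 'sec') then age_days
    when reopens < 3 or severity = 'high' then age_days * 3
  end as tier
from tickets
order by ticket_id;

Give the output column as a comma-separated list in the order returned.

57, 60, NULL, 132, 28, -52, 39, 159, 174, NULL, NULL

ticket_id=1: reopens < 2 and team in ('app', 'sec') → 57
ticket_id=2: reopens < 3 or severity = 'high' → 60
ticket_id=3: (no match → NULL) → NULL
ticket_id=4: reopens < 3 or severity = 'high' → 132
ticket_id=5: reopens < 2 and team in ('app', 'sec') → 28
ticket_id=6: reopens < 1 and age_days >= 36 → -52
ticket_id=7: reopens < 3 or severity = 'high' → 39
ticket_id=8: reopens < 3 or severity = 'high' → 159
ticket_id=9: reopens < 3 or severity = 'high' → 174
ticket_id=10: (no match → NULL) → NULL
ticket_id=11: (no match → NULL) → NULL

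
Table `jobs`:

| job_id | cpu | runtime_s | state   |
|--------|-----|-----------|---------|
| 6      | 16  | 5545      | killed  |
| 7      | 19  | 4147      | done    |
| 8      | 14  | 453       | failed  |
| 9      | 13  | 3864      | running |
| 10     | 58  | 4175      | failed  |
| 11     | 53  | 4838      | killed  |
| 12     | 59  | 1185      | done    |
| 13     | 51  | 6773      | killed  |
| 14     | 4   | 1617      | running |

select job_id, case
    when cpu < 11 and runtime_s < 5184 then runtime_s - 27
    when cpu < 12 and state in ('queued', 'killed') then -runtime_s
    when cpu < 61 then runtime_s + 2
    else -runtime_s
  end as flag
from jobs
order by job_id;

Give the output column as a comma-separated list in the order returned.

job_id=6: cpu < 61 → 5547
job_id=7: cpu < 61 → 4149
job_id=8: cpu < 61 → 455
job_id=9: cpu < 61 → 3866
job_id=10: cpu < 61 → 4177
job_id=11: cpu < 61 → 4840
job_id=12: cpu < 61 → 1187
job_id=13: cpu < 61 → 6775
job_id=14: cpu < 11 and runtime_s < 5184 → 1590

5547, 4149, 455, 3866, 4177, 4840, 1187, 6775, 1590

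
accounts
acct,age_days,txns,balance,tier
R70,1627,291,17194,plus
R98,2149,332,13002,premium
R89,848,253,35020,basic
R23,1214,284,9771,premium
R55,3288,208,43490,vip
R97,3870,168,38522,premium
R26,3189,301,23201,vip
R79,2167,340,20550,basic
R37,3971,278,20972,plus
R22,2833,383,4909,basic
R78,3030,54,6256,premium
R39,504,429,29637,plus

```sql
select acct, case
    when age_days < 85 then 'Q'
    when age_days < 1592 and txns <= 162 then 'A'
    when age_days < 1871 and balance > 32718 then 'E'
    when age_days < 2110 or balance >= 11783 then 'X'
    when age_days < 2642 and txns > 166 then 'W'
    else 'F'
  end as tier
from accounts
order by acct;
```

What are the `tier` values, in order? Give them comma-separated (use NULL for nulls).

F, X, X, X, X, X, X, F, X, E, X, X

acct=R22: ELSE → F
acct=R23: age_days < 2110 or balance >= 11783 → X
acct=R26: age_days < 2110 or balance >= 11783 → X
acct=R37: age_days < 2110 or balance >= 11783 → X
acct=R39: age_days < 2110 or balance >= 11783 → X
acct=R55: age_days < 2110 or balance >= 11783 → X
acct=R70: age_days < 2110 or balance >= 11783 → X
acct=R78: ELSE → F
acct=R79: age_days < 2110 or balance >= 11783 → X
acct=R89: age_days < 1871 and balance > 32718 → E
acct=R97: age_days < 2110 or balance >= 11783 → X
acct=R98: age_days < 2110 or balance >= 11783 → X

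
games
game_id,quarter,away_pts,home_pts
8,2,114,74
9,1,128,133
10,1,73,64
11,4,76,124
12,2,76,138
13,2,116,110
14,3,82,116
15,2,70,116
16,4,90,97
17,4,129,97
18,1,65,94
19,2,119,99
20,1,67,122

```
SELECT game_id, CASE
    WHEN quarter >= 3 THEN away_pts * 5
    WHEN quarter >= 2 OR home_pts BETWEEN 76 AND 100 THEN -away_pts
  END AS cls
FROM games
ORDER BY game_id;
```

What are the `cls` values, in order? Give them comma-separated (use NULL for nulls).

-114, NULL, NULL, 380, -76, -116, 410, -70, 450, 645, -65, -119, NULL

game_id=8: quarter >= 2 OR home_pts BETWEEN 76 AND 100 → -114
game_id=9: (no match → NULL) → NULL
game_id=10: (no match → NULL) → NULL
game_id=11: quarter >= 3 → 380
game_id=12: quarter >= 2 OR home_pts BETWEEN 76 AND 100 → -76
game_id=13: quarter >= 2 OR home_pts BETWEEN 76 AND 100 → -116
game_id=14: quarter >= 3 → 410
game_id=15: quarter >= 2 OR home_pts BETWEEN 76 AND 100 → -70
game_id=16: quarter >= 3 → 450
game_id=17: quarter >= 3 → 645
game_id=18: quarter >= 2 OR home_pts BETWEEN 76 AND 100 → -65
game_id=19: quarter >= 2 OR home_pts BETWEEN 76 AND 100 → -119
game_id=20: (no match → NULL) → NULL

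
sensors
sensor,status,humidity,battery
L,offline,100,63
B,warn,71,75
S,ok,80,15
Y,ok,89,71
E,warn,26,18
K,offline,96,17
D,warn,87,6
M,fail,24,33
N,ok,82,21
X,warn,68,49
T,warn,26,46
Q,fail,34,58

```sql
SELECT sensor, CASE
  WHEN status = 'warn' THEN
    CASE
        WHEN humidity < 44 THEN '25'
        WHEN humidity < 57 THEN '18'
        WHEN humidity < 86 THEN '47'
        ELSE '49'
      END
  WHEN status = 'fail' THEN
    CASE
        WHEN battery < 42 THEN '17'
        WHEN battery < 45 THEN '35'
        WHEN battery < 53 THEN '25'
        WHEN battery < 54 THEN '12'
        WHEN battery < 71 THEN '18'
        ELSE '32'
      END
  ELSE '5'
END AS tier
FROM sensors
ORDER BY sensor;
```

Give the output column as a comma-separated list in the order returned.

sensor=B: status='warn' → inner[humidity < 86] → 47
sensor=D: status='warn' → inner[ELSE] → 49
sensor=E: status='warn' → inner[humidity < 44] → 25
sensor=K: status='offline' → outer ELSE → 5
sensor=L: status='offline' → outer ELSE → 5
sensor=M: status='fail' → inner[battery < 42] → 17
sensor=N: status='ok' → outer ELSE → 5
sensor=Q: status='fail' → inner[battery < 71] → 18
sensor=S: status='ok' → outer ELSE → 5
sensor=T: status='warn' → inner[humidity < 44] → 25
sensor=X: status='warn' → inner[humidity < 86] → 47
sensor=Y: status='ok' → outer ELSE → 5

47, 49, 25, 5, 5, 17, 5, 18, 5, 25, 47, 5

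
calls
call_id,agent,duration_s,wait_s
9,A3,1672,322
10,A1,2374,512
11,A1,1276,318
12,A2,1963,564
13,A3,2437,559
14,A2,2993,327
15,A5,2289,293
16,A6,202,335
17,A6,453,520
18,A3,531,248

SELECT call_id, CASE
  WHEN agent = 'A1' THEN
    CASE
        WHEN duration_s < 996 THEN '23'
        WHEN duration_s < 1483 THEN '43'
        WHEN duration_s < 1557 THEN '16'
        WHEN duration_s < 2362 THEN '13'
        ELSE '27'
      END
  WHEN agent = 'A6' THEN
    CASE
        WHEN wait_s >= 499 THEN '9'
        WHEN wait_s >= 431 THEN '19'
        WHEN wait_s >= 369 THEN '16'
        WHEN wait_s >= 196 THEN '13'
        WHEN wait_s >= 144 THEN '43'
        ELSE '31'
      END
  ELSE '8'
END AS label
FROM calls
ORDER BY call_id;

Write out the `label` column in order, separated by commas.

call_id=9: agent='A3' → outer ELSE → 8
call_id=10: agent='A1' → inner[ELSE] → 27
call_id=11: agent='A1' → inner[duration_s < 1483] → 43
call_id=12: agent='A2' → outer ELSE → 8
call_id=13: agent='A3' → outer ELSE → 8
call_id=14: agent='A2' → outer ELSE → 8
call_id=15: agent='A5' → outer ELSE → 8
call_id=16: agent='A6' → inner[wait_s >= 196] → 13
call_id=17: agent='A6' → inner[wait_s >= 499] → 9
call_id=18: agent='A3' → outer ELSE → 8

8, 27, 43, 8, 8, 8, 8, 13, 9, 8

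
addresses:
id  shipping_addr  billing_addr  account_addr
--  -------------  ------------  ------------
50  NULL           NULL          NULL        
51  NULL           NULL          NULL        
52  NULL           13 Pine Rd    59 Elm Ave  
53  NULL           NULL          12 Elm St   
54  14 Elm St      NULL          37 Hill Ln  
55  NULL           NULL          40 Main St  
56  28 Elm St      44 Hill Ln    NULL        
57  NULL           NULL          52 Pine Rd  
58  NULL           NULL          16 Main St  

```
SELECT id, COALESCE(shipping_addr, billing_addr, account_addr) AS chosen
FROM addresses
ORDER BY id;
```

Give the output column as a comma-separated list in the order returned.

NULL, NULL, 13 Pine Rd, 12 Elm St, 14 Elm St, 40 Main St, 28 Elm St, 52 Pine Rd, 16 Main St

id=50: shipping_addr=NULL, billing_addr=NULL, account_addr=NULL (all NULL) → NULL
id=51: shipping_addr=NULL, billing_addr=NULL, account_addr=NULL (all NULL) → NULL
id=52: shipping_addr=NULL, billing_addr=13 Pine Rd → 13 Pine Rd
id=53: shipping_addr=NULL, billing_addr=NULL, account_addr=12 Elm St → 12 Elm St
id=54: shipping_addr=14 Elm St → 14 Elm St
id=55: shipping_addr=NULL, billing_addr=NULL, account_addr=40 Main St → 40 Main St
id=56: shipping_addr=28 Elm St → 28 Elm St
id=57: shipping_addr=NULL, billing_addr=NULL, account_addr=52 Pine Rd → 52 Pine Rd
id=58: shipping_addr=NULL, billing_addr=NULL, account_addr=16 Main St → 16 Main St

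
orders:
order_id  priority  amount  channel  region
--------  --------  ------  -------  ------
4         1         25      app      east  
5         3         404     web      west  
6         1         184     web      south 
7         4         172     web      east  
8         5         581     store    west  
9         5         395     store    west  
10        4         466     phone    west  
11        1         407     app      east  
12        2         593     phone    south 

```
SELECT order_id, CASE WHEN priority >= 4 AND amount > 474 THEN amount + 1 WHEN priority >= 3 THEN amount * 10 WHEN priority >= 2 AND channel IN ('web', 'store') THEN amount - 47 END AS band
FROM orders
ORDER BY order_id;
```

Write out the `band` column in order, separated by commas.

order_id=4: (no match → NULL) → NULL
order_id=5: priority >= 3 → 4040
order_id=6: (no match → NULL) → NULL
order_id=7: priority >= 3 → 1720
order_id=8: priority >= 4 AND amount > 474 → 582
order_id=9: priority >= 3 → 3950
order_id=10: priority >= 3 → 4660
order_id=11: (no match → NULL) → NULL
order_id=12: (no match → NULL) → NULL

NULL, 4040, NULL, 1720, 582, 3950, 4660, NULL, NULL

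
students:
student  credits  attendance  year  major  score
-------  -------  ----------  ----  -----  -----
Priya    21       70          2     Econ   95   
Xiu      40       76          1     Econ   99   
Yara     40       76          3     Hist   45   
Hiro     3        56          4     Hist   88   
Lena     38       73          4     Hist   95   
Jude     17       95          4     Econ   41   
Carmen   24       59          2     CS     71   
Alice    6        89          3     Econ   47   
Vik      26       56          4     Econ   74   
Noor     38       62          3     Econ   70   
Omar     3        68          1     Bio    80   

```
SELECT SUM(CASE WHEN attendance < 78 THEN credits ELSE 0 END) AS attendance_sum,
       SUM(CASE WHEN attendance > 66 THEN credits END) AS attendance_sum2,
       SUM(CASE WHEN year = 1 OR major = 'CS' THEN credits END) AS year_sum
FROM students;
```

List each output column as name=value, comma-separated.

[attendance_sum: attendance < 78]
student=Priya: ✓ → 21
student=Xiu: ✓ → 40
student=Yara: ✓ → 40
student=Hiro: ✓ → 3
student=Lena: ✓ → 38
student=Jude: ✗
student=Carmen: ✓ → 24
student=Alice: ✗
student=Vik: ✓ → 26
student=Noor: ✓ → 38
student=Omar: ✓ → 3
attendance_sum = 21 + 40 + 40 + 3 + 38 + 24 + 26 + 38 + 3 = 233
—
[attendance_sum2: attendance > 66]
student=Priya: ✓ → 21
student=Xiu: ✓ → 40
student=Yara: ✓ → 40
student=Hiro: ✗
student=Lena: ✓ → 38
student=Jude: ✓ → 17
student=Carmen: ✗
student=Alice: ✓ → 6
student=Vik: ✗
student=Noor: ✗
student=Omar: ✓ → 3
attendance_sum2 = 21 + 40 + 40 + 38 + 17 + 6 + 3 = 165
—
[year_sum: year = 1 OR major = 'CS']
student=Priya: ✗
student=Xiu: ✓ → 40
student=Yara: ✗
student=Hiro: ✗
student=Lena: ✗
student=Jude: ✗
student=Carmen: ✓ → 24
student=Alice: ✗
student=Vik: ✗
student=Noor: ✗
student=Omar: ✓ → 3
year_sum = 40 + 24 + 3 = 67

attendance_sum=233, attendance_sum2=165, year_sum=67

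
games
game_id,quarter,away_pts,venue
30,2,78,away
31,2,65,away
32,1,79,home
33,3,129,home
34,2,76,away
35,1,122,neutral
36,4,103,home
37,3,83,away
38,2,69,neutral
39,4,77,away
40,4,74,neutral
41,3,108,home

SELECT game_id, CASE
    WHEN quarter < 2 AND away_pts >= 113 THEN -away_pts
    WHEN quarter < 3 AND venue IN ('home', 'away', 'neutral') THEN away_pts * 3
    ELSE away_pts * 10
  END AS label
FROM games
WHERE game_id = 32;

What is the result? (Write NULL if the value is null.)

237

game_id = 32: quarter=1, away_pts=79, venue=home.
quarter < 2 AND away_pts >= 113 → false
quarter < 3 AND venue IN ('home', 'away', 'neutral') → true → 237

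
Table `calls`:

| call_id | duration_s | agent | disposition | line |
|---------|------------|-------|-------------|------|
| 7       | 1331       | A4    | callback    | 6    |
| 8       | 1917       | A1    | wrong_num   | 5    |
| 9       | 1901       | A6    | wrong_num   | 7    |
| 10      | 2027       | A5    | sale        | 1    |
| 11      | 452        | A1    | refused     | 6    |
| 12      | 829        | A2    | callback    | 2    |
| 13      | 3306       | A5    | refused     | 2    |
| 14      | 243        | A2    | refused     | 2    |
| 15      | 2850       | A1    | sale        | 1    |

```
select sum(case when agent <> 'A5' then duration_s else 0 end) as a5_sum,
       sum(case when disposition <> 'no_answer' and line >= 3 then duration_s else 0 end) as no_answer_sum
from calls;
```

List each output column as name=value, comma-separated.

a5_sum=9523, no_answer_sum=5601

[a5_sum: agent <> 'A5']
call_id=7: ✓ → 1331
call_id=8: ✓ → 1917
call_id=9: ✓ → 1901
call_id=10: ✗
call_id=11: ✓ → 452
call_id=12: ✓ → 829
call_id=13: ✗
call_id=14: ✓ → 243
call_id=15: ✓ → 2850
a5_sum = 1331 + 1917 + 1901 + 452 + 829 + 243 + 2850 = 9523
—
[no_answer_sum: disposition <> 'no_answer' and line >= 3]
call_id=7: ✓ → 1331
call_id=8: ✓ → 1917
call_id=9: ✓ → 1901
call_id=10: ✗
call_id=11: ✓ → 452
call_id=12: ✗
call_id=13: ✗
call_id=14: ✗
call_id=15: ✗
no_answer_sum = 1331 + 1917 + 1901 + 452 = 5601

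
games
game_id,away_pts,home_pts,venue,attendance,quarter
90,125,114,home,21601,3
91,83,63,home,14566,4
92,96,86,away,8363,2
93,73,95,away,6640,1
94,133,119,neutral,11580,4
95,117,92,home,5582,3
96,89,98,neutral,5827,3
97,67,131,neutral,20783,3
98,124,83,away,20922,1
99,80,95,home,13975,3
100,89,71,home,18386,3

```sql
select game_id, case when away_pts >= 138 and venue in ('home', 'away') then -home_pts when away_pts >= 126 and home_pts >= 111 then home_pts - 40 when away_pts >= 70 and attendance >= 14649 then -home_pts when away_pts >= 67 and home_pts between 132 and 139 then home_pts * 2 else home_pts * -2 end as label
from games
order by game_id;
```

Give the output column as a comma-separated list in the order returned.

-114, -126, -172, -190, 79, -184, -196, -262, -83, -190, -71

game_id=90: away_pts >= 70 and attendance >= 14649 → -114
game_id=91: ELSE → -126
game_id=92: ELSE → -172
game_id=93: ELSE → -190
game_id=94: away_pts >= 126 and home_pts >= 111 → 79
game_id=95: ELSE → -184
game_id=96: ELSE → -196
game_id=97: ELSE → -262
game_id=98: away_pts >= 70 and attendance >= 14649 → -83
game_id=99: ELSE → -190
game_id=100: away_pts >= 70 and attendance >= 14649 → -71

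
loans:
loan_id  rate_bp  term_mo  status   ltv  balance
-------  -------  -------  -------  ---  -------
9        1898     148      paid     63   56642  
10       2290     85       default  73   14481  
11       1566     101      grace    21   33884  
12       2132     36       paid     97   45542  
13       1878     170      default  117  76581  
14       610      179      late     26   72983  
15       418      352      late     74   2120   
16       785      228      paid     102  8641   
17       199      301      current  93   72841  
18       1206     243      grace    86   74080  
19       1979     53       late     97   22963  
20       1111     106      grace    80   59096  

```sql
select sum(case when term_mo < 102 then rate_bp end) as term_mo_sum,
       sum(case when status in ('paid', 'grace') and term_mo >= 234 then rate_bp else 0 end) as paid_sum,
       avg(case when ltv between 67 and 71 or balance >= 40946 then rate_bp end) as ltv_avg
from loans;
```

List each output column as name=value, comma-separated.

[term_mo_sum: term_mo < 102]
loan_id=9: ✗
loan_id=10: ✓ → 2290
loan_id=11: ✓ → 1566
loan_id=12: ✓ → 2132
loan_id=13: ✗
loan_id=14: ✗
loan_id=15: ✗
loan_id=16: ✗
loan_id=17: ✗
loan_id=18: ✗
loan_id=19: ✓ → 1979
loan_id=20: ✗
term_mo_sum = 2290 + 1566 + 2132 + 1979 = 7967
—
[paid_sum: status in ('paid', 'grace') and term_mo >= 234]
loan_id=9: ✗
loan_id=10: ✗
loan_id=11: ✗
loan_id=12: ✗
loan_id=13: ✗
loan_id=14: ✗
loan_id=15: ✗
loan_id=16: ✗
loan_id=17: ✗
loan_id=18: ✓ → 1206
loan_id=19: ✗
loan_id=20: ✗
paid_sum = 1206
—
[ltv_avg: ltv between 67 and 71 or balance >= 40946]
loan_id=9: ✓ → 1898
loan_id=10: ✗
loan_id=11: ✗
loan_id=12: ✓ → 2132
loan_id=13: ✓ → 1878
loan_id=14: ✓ → 610
loan_id=15: ✗
loan_id=16: ✗
loan_id=17: ✓ → 199
loan_id=18: ✓ → 1206
loan_id=19: ✗
loan_id=20: ✓ → 1111
ltv_avg = (1898 + 2132 + 1878 + 610 + 199 + 1206 + 1111) / 7 = 1290.5714285714

term_mo_sum=7967, paid_sum=1206, ltv_avg=1290.5714285714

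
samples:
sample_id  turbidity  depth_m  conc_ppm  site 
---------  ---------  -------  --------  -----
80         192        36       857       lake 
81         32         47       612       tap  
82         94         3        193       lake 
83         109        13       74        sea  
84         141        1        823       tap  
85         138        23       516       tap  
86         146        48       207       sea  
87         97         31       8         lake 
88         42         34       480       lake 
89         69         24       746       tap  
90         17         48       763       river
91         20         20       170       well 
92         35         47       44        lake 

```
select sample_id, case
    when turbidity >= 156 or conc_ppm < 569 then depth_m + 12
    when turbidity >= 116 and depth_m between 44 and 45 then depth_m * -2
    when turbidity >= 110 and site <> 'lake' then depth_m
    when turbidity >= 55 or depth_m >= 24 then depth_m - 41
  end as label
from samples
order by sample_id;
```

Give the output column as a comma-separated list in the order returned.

48, 6, 15, 25, 1, 35, 60, 43, 46, -17, 7, 32, 59

sample_id=80: turbidity >= 156 or conc_ppm < 569 → 48
sample_id=81: turbidity >= 55 or depth_m >= 24 → 6
sample_id=82: turbidity >= 156 or conc_ppm < 569 → 15
sample_id=83: turbidity >= 156 or conc_ppm < 569 → 25
sample_id=84: turbidity >= 110 and site <> 'lake' → 1
sample_id=85: turbidity >= 156 or conc_ppm < 569 → 35
sample_id=86: turbidity >= 156 or conc_ppm < 569 → 60
sample_id=87: turbidity >= 156 or conc_ppm < 569 → 43
sample_id=88: turbidity >= 156 or conc_ppm < 569 → 46
sample_id=89: turbidity >= 55 or depth_m >= 24 → -17
sample_id=90: turbidity >= 55 or depth_m >= 24 → 7
sample_id=91: turbidity >= 156 or conc_ppm < 569 → 32
sample_id=92: turbidity >= 156 or conc_ppm < 569 → 59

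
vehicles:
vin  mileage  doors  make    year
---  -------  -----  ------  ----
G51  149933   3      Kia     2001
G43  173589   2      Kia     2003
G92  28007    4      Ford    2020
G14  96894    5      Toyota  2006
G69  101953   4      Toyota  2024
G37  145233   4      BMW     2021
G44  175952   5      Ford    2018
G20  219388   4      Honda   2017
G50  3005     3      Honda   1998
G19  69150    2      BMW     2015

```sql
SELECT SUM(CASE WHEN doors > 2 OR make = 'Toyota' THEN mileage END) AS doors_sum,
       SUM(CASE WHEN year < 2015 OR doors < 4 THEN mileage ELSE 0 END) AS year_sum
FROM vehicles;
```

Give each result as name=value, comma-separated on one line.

[doors_sum: doors > 2 OR make = 'Toyota']
vin=G51: ✓ → 149933
vin=G43: ✗
vin=G92: ✓ → 28007
vin=G14: ✓ → 96894
vin=G69: ✓ → 101953
vin=G37: ✓ → 145233
vin=G44: ✓ → 175952
vin=G20: ✓ → 219388
vin=G50: ✓ → 3005
vin=G19: ✗
doors_sum = 149933 + 28007 + 96894 + 101953 + 145233 + 175952 + 219388 + 3005 = 920365
—
[year_sum: year < 2015 OR doors < 4]
vin=G51: ✓ → 149933
vin=G43: ✓ → 173589
vin=G92: ✗
vin=G14: ✓ → 96894
vin=G69: ✗
vin=G37: ✗
vin=G44: ✗
vin=G20: ✗
vin=G50: ✓ → 3005
vin=G19: ✓ → 69150
year_sum = 149933 + 173589 + 96894 + 3005 + 69150 = 492571

doors_sum=920365, year_sum=492571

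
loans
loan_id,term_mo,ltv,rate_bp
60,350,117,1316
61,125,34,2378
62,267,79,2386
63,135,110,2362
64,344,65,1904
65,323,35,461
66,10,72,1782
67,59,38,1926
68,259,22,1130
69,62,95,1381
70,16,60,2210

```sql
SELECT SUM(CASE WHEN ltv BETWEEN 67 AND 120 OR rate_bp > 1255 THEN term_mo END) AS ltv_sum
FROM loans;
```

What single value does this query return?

loan_id=60: ✓ → 350
loan_id=61: ✓ → 125
loan_id=62: ✓ → 267
loan_id=63: ✓ → 135
loan_id=64: ✓ → 344
loan_id=65: ✗
loan_id=66: ✓ → 10
loan_id=67: ✓ → 59
loan_id=68: ✗
loan_id=69: ✓ → 62
loan_id=70: ✓ → 16
ltv_sum = 350 + 125 + 267 + 135 + 344 + 10 + 59 + 62 + 16 = 1368

1368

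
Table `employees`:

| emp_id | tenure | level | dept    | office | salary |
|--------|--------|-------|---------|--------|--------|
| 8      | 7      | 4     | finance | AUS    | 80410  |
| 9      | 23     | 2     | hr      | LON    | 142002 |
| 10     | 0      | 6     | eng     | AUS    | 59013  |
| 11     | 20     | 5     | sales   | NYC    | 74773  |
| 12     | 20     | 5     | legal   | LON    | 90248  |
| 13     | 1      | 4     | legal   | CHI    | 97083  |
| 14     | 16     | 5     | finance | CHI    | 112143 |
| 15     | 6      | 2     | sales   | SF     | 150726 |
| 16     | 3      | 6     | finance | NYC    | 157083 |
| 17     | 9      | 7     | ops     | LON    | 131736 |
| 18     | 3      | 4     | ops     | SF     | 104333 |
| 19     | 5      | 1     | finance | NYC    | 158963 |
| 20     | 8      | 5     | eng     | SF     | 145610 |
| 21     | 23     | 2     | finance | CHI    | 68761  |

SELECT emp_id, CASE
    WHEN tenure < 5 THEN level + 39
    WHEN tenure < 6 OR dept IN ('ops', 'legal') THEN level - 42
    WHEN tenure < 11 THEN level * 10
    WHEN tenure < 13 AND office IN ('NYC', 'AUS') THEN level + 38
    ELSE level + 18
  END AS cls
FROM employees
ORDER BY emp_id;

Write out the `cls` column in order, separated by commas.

40, 20, 45, 23, -37, 43, 23, 20, 45, -35, 43, -41, 50, 20

emp_id=8: tenure < 11 → 40
emp_id=9: ELSE → 20
emp_id=10: tenure < 5 → 45
emp_id=11: ELSE → 23
emp_id=12: tenure < 6 OR dept IN ('ops', 'legal') → -37
emp_id=13: tenure < 5 → 43
emp_id=14: ELSE → 23
emp_id=15: tenure < 11 → 20
emp_id=16: tenure < 5 → 45
emp_id=17: tenure < 6 OR dept IN ('ops', 'legal') → -35
emp_id=18: tenure < 5 → 43
emp_id=19: tenure < 6 OR dept IN ('ops', 'legal') → -41
emp_id=20: tenure < 11 → 50
emp_id=21: ELSE → 20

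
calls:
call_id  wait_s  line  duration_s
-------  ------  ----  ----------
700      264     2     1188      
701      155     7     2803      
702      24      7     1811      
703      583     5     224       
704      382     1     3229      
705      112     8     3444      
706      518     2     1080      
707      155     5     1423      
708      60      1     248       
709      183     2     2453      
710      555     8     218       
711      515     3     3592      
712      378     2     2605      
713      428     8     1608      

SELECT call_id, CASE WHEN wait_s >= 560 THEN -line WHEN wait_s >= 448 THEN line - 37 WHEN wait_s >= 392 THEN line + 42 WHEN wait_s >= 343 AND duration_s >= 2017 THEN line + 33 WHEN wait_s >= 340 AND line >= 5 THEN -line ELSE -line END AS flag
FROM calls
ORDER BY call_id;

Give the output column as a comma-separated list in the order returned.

-2, -7, -7, -5, 34, -8, -35, -5, -1, -2, -29, -34, 35, 50

call_id=700: ELSE → -2
call_id=701: ELSE → -7
call_id=702: ELSE → -7
call_id=703: wait_s >= 560 → -5
call_id=704: wait_s >= 343 AND duration_s >= 2017 → 34
call_id=705: ELSE → -8
call_id=706: wait_s >= 448 → -35
call_id=707: ELSE → -5
call_id=708: ELSE → -1
call_id=709: ELSE → -2
call_id=710: wait_s >= 448 → -29
call_id=711: wait_s >= 448 → -34
call_id=712: wait_s >= 343 AND duration_s >= 2017 → 35
call_id=713: wait_s >= 392 → 50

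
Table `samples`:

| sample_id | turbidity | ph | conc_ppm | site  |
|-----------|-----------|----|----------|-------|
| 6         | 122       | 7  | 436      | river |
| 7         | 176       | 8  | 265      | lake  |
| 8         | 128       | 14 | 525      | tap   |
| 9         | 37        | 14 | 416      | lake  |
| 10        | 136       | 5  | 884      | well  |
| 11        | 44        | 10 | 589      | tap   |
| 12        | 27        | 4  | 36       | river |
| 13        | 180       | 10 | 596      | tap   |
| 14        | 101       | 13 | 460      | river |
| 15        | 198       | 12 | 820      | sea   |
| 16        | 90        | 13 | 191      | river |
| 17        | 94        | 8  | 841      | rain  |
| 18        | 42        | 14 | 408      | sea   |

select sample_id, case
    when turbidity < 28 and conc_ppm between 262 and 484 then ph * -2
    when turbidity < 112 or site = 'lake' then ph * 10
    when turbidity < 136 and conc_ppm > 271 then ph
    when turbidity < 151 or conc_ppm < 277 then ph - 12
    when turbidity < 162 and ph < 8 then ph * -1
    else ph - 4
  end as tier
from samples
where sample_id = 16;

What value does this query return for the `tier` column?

130

sample_id = 16: turbidity=90, ph=13, conc_ppm=191, site=river.
turbidity < 28 and conc_ppm between 262 and 484 → false
turbidity < 112 or site = 'lake' → true → 130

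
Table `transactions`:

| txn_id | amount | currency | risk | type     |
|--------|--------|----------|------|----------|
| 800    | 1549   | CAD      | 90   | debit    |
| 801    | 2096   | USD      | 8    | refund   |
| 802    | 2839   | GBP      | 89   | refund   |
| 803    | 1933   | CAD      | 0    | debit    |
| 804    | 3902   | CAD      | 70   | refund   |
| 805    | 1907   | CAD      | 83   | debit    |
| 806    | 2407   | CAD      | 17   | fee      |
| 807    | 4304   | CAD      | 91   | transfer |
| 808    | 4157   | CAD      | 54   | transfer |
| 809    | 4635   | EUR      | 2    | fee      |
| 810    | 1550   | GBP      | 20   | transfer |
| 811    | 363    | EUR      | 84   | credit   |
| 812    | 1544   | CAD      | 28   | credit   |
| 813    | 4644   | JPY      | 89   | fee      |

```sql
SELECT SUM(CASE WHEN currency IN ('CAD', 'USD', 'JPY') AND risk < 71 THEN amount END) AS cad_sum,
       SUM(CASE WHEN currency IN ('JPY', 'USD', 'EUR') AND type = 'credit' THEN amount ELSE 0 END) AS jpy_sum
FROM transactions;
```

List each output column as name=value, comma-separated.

cad_sum=16039, jpy_sum=363

[cad_sum: currency IN ('CAD', 'USD', 'JPY') AND risk < 71]
txn_id=800: ✗
txn_id=801: ✓ → 2096
txn_id=802: ✗
txn_id=803: ✓ → 1933
txn_id=804: ✓ → 3902
txn_id=805: ✗
txn_id=806: ✓ → 2407
txn_id=807: ✗
txn_id=808: ✓ → 4157
txn_id=809: ✗
txn_id=810: ✗
txn_id=811: ✗
txn_id=812: ✓ → 1544
txn_id=813: ✗
cad_sum = 2096 + 1933 + 3902 + 2407 + 4157 + 1544 = 16039
—
[jpy_sum: currency IN ('JPY', 'USD', 'EUR') AND type = 'credit']
txn_id=800: ✗
txn_id=801: ✗
txn_id=802: ✗
txn_id=803: ✗
txn_id=804: ✗
txn_id=805: ✗
txn_id=806: ✗
txn_id=807: ✗
txn_id=808: ✗
txn_id=809: ✗
txn_id=810: ✗
txn_id=811: ✓ → 363
txn_id=812: ✗
txn_id=813: ✗
jpy_sum = 363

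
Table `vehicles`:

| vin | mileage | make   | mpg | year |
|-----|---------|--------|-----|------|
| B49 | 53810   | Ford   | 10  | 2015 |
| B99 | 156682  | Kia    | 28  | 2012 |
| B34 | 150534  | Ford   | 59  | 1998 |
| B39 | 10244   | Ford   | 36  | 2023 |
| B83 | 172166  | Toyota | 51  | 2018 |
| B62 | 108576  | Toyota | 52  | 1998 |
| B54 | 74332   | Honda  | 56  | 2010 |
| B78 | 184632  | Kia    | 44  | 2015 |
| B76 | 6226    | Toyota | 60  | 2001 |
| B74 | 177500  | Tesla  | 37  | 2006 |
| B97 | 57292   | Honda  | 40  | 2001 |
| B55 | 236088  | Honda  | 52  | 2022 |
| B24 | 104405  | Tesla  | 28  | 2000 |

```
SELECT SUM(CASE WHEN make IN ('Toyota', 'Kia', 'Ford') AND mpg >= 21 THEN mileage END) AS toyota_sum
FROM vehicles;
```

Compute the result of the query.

789060

vin=B49: ✗
vin=B99: ✓ → 156682
vin=B34: ✓ → 150534
vin=B39: ✓ → 10244
vin=B83: ✓ → 172166
vin=B62: ✓ → 108576
vin=B54: ✗
vin=B78: ✓ → 184632
vin=B76: ✓ → 6226
vin=B74: ✗
vin=B97: ✗
vin=B55: ✗
vin=B24: ✗
toyota_sum = 156682 + 150534 + 10244 + 172166 + 108576 + 184632 + 6226 = 789060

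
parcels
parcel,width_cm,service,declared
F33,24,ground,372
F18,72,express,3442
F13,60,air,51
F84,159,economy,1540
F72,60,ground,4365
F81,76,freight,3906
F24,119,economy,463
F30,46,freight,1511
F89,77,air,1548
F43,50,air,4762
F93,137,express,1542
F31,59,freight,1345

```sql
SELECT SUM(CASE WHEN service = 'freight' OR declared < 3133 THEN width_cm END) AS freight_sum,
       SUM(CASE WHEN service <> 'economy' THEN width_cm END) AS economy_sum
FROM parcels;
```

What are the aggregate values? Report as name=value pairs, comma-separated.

[freight_sum: service = 'freight' OR declared < 3133]
parcel=F33: ✓ → 24
parcel=F18: ✗
parcel=F13: ✓ → 60
parcel=F84: ✓ → 159
parcel=F72: ✗
parcel=F81: ✓ → 76
parcel=F24: ✓ → 119
parcel=F30: ✓ → 46
parcel=F89: ✓ → 77
parcel=F43: ✗
parcel=F93: ✓ → 137
parcel=F31: ✓ → 59
freight_sum = 24 + 60 + 159 + 76 + 119 + 46 + 77 + 137 + 59 = 757
—
[economy_sum: service <> 'economy']
parcel=F33: ✓ → 24
parcel=F18: ✓ → 72
parcel=F13: ✓ → 60
parcel=F84: ✗
parcel=F72: ✓ → 60
parcel=F81: ✓ → 76
parcel=F24: ✗
parcel=F30: ✓ → 46
parcel=F89: ✓ → 77
parcel=F43: ✓ → 50
parcel=F93: ✓ → 137
parcel=F31: ✓ → 59
economy_sum = 24 + 72 + 60 + 60 + 76 + 46 + 77 + 50 + 137 + 59 = 661

freight_sum=757, economy_sum=661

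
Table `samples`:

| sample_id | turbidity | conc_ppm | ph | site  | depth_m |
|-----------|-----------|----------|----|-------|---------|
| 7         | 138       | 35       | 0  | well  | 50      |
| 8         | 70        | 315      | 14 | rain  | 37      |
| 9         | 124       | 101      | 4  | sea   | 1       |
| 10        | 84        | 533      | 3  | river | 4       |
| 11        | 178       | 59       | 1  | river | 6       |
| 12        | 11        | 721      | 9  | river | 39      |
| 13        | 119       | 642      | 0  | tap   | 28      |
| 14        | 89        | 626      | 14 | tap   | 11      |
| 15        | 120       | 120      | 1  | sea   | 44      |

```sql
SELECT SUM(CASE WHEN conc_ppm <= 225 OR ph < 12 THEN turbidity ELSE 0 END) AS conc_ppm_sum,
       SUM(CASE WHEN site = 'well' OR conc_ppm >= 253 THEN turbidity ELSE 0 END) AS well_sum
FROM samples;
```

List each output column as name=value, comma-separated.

[conc_ppm_sum: conc_ppm <= 225 OR ph < 12]
sample_id=7: ✓ → 138
sample_id=8: ✗
sample_id=9: ✓ → 124
sample_id=10: ✓ → 84
sample_id=11: ✓ → 178
sample_id=12: ✓ → 11
sample_id=13: ✓ → 119
sample_id=14: ✗
sample_id=15: ✓ → 120
conc_ppm_sum = 138 + 124 + 84 + 178 + 11 + 119 + 120 = 774
—
[well_sum: site = 'well' OR conc_ppm >= 253]
sample_id=7: ✓ → 138
sample_id=8: ✓ → 70
sample_id=9: ✗
sample_id=10: ✓ → 84
sample_id=11: ✗
sample_id=12: ✓ → 11
sample_id=13: ✓ → 119
sample_id=14: ✓ → 89
sample_id=15: ✗
well_sum = 138 + 70 + 84 + 11 + 119 + 89 = 511

conc_ppm_sum=774, well_sum=511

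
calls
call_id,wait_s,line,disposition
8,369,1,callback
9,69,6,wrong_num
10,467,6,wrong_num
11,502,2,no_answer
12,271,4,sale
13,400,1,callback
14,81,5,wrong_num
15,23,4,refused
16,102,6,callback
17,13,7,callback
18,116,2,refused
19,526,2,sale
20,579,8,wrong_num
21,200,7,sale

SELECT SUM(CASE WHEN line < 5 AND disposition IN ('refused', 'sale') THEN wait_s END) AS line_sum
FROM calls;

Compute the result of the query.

call_id=8: ✗
call_id=9: ✗
call_id=10: ✗
call_id=11: ✗
call_id=12: ✓ → 271
call_id=13: ✗
call_id=14: ✗
call_id=15: ✓ → 23
call_id=16: ✗
call_id=17: ✗
call_id=18: ✓ → 116
call_id=19: ✓ → 526
call_id=20: ✗
call_id=21: ✗
line_sum = 271 + 23 + 116 + 526 = 936

936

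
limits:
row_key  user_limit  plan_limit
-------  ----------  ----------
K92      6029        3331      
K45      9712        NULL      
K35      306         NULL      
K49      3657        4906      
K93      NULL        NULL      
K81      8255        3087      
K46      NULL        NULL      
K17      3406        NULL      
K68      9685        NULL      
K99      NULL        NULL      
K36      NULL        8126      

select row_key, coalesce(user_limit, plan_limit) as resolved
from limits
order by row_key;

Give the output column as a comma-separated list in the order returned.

row_key=K17: user_limit=3406 → 3406
row_key=K35: user_limit=306 → 306
row_key=K36: user_limit=NULL, plan_limit=8126 → 8126
row_key=K45: user_limit=9712 → 9712
row_key=K46: user_limit=NULL, plan_limit=NULL (all NULL) → NULL
row_key=K49: user_limit=3657 → 3657
row_key=K68: user_limit=9685 → 9685
row_key=K81: user_limit=8255 → 8255
row_key=K92: user_limit=6029 → 6029
row_key=K93: user_limit=NULL, plan_limit=NULL (all NULL) → NULL
row_key=K99: user_limit=NULL, plan_limit=NULL (all NULL) → NULL

3406, 306, 8126, 9712, NULL, 3657, 9685, 8255, 6029, NULL, NULL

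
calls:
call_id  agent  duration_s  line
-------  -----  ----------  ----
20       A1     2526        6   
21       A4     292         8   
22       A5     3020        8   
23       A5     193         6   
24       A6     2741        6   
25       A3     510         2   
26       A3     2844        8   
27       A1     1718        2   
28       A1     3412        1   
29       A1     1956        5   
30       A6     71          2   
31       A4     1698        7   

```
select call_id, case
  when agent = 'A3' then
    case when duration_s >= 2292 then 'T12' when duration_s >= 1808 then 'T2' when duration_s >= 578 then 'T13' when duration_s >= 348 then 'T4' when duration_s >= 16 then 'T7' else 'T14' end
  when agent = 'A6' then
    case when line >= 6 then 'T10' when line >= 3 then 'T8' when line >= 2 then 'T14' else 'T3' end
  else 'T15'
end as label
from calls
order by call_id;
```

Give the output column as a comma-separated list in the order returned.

T15, T15, T15, T15, T10, T4, T12, T15, T15, T15, T14, T15

call_id=20: agent='A1' → outer ELSE → T15
call_id=21: agent='A4' → outer ELSE → T15
call_id=22: agent='A5' → outer ELSE → T15
call_id=23: agent='A5' → outer ELSE → T15
call_id=24: agent='A6' → inner[line >= 6] → T10
call_id=25: agent='A3' → inner[duration_s >= 348] → T4
call_id=26: agent='A3' → inner[duration_s >= 2292] → T12
call_id=27: agent='A1' → outer ELSE → T15
call_id=28: agent='A1' → outer ELSE → T15
call_id=29: agent='A1' → outer ELSE → T15
call_id=30: agent='A6' → inner[line >= 2] → T14
call_id=31: agent='A4' → outer ELSE → T15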